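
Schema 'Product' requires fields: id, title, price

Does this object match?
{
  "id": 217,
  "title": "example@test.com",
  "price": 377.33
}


Checking required fields... All present.
Valid - all required fields present


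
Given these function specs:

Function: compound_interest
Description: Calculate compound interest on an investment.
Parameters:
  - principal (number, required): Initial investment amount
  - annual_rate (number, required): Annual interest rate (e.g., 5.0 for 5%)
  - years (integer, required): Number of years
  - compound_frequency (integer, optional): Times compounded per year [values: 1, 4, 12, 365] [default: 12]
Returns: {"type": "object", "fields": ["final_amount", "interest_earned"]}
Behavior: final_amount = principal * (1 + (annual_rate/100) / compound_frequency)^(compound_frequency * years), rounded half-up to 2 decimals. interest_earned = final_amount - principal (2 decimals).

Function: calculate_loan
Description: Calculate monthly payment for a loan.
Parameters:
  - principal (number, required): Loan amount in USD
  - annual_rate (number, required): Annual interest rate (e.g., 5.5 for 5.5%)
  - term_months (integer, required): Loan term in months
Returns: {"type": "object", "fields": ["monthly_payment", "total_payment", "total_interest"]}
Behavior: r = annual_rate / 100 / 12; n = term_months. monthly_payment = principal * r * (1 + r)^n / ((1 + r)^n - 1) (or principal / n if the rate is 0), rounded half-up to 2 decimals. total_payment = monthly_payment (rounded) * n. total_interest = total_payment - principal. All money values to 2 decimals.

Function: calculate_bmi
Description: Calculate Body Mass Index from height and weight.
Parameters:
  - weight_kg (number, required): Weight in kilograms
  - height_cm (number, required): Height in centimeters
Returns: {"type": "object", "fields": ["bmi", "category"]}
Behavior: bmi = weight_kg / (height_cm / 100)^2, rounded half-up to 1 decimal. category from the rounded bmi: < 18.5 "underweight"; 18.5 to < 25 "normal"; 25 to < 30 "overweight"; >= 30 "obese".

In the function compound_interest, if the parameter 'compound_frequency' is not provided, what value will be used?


The compound_interest spec declares:
  - compound_frequency (integer, optional): Times compounded per year [values: 1, 4, 12, 365] [default: 12]
Default:
12


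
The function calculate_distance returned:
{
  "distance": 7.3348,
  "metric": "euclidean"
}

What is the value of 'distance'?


7.3348


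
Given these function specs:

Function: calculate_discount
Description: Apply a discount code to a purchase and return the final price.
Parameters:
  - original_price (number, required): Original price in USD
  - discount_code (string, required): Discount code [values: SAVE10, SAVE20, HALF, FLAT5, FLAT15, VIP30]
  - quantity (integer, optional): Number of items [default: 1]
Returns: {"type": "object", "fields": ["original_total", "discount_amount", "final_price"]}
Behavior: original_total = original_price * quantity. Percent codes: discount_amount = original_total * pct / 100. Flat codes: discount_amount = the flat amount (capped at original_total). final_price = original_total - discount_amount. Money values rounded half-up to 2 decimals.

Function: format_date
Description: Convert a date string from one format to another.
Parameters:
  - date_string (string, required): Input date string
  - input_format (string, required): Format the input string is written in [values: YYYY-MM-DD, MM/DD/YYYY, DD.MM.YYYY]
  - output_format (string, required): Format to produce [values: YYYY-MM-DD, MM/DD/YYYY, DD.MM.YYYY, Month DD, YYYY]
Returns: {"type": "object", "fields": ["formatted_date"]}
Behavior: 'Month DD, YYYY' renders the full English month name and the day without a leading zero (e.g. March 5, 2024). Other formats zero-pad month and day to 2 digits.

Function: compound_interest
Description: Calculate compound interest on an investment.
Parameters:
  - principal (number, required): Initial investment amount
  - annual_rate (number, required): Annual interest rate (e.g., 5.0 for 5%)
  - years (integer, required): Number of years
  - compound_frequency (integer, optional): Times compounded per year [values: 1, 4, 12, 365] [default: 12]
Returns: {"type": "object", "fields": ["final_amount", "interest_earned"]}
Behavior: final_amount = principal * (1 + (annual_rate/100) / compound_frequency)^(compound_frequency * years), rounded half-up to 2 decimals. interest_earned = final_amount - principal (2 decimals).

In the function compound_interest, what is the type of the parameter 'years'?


The compound_interest spec declares:
  - years (integer, required): Number of years
Type:
integer


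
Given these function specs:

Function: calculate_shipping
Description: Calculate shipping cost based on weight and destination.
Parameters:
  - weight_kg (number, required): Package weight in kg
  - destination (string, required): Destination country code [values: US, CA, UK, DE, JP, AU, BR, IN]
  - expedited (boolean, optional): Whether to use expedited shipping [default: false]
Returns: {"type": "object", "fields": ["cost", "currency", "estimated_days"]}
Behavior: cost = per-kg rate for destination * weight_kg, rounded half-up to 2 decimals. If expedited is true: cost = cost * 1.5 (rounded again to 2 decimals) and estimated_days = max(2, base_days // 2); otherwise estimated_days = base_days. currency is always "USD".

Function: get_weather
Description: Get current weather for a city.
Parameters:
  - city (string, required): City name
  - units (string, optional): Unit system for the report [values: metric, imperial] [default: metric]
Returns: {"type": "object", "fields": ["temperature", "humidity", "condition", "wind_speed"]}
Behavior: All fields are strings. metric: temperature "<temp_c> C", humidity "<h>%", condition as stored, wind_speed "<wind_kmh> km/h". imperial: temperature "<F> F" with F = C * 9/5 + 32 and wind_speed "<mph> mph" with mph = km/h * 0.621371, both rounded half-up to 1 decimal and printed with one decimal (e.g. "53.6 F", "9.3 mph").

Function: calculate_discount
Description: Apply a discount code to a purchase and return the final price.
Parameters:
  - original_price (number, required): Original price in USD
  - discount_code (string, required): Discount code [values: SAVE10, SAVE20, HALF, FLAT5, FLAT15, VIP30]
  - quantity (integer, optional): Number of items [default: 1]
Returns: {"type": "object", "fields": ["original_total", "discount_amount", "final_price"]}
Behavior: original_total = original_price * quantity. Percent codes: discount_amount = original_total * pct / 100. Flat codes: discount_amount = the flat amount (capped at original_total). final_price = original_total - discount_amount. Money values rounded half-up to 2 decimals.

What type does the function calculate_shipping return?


The calculate_shipping spec declares Returns: {"type": "object", "fields": ["cost", "currency", "estimated_days"]}
Type:
object


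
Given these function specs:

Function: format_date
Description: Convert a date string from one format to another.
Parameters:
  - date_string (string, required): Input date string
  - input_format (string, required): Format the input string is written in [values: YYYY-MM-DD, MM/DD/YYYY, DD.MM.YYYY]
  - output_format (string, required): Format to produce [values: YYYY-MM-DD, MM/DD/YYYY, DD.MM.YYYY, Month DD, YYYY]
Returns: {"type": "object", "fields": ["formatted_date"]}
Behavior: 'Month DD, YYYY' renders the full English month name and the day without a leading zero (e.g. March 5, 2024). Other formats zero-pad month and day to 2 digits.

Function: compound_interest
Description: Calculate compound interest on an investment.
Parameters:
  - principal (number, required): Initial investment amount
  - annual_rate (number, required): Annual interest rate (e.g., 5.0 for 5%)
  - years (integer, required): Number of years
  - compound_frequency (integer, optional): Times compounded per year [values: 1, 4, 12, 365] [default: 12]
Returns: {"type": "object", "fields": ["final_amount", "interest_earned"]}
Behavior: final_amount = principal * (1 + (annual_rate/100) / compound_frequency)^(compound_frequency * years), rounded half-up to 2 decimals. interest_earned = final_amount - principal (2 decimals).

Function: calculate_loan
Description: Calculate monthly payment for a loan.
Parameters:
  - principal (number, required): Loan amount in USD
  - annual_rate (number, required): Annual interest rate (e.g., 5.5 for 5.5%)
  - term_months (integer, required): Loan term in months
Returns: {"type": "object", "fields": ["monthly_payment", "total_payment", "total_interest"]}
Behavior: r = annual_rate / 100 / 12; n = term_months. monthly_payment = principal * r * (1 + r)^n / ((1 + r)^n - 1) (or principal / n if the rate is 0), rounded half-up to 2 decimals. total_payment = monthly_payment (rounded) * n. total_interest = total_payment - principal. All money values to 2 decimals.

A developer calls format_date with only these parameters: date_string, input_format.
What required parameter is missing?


Required parameters: date_string, input_format, output_format
Provided: date_string, input_format
Missing: output_format
output_format


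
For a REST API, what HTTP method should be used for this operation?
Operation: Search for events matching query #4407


GET = read, POST = create, PUT = update/replace, DELETE = remove
This operation is a read.
GET


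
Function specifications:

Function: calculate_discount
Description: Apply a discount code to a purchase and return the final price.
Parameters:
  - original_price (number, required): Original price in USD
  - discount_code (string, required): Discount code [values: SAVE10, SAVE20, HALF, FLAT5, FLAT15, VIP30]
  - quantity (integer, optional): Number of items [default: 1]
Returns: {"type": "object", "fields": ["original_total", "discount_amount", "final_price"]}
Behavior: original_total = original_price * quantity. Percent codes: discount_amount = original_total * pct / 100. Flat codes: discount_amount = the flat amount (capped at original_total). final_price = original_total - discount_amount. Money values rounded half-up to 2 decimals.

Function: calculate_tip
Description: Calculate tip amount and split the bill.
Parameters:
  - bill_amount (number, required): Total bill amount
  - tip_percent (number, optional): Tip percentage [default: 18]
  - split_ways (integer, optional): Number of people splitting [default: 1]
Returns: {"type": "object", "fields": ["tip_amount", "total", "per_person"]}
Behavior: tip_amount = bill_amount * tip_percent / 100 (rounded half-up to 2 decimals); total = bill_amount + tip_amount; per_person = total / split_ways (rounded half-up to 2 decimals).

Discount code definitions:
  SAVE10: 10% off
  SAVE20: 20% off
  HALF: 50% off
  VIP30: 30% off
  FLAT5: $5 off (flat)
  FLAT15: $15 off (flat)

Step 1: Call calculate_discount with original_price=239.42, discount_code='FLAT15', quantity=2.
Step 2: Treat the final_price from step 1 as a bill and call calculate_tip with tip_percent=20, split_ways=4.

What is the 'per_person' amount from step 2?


Step 1: calculate_discount(original_price=239.42, discount_code=FLAT15, quantity=2)
  original_total = 239.42 * 2 = 478.84
  FLAT15 = $15 flat: discount_amount = min(15.00, 478.84) = 15.00
  final_price = 478.84 - 15.00 = 463.84
  -> final_price = 463.84
Step 2: calculate_tip(bill_amount=463.84, tip_percent=20, split_ways=4)
  tip_amount = 463.84 * 20/100 = 92.768 -> 92.77
  total = 463.84 + 92.77 = 556.61
  per_person = 556.61 / 4 = 139.1525 -> 139.15
  -> per_person = 139.15
$139.15


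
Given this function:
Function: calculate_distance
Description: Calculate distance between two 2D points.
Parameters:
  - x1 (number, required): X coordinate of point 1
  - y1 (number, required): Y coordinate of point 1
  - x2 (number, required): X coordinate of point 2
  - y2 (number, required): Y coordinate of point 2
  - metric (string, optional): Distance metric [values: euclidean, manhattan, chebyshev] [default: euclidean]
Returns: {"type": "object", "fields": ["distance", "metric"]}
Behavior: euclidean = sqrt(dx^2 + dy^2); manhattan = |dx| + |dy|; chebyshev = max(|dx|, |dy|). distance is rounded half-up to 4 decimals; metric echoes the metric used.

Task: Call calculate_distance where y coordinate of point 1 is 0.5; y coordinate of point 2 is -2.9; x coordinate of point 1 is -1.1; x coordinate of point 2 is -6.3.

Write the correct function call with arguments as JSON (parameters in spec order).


Mapping each described value to its parameter name:
  'Y coordinate of point 1' -> y1 = 0.5
  'Y coordinate of point 2' -> y2 = -2.9
  'X coordinate of point 1' -> x1 = -1.1
  'X coordinate of point 2' -> x2 = -6.3
calculate_distance({"x1": -1.1, "y1": 0.5, "x2": -6.3, "y2": -2.9})


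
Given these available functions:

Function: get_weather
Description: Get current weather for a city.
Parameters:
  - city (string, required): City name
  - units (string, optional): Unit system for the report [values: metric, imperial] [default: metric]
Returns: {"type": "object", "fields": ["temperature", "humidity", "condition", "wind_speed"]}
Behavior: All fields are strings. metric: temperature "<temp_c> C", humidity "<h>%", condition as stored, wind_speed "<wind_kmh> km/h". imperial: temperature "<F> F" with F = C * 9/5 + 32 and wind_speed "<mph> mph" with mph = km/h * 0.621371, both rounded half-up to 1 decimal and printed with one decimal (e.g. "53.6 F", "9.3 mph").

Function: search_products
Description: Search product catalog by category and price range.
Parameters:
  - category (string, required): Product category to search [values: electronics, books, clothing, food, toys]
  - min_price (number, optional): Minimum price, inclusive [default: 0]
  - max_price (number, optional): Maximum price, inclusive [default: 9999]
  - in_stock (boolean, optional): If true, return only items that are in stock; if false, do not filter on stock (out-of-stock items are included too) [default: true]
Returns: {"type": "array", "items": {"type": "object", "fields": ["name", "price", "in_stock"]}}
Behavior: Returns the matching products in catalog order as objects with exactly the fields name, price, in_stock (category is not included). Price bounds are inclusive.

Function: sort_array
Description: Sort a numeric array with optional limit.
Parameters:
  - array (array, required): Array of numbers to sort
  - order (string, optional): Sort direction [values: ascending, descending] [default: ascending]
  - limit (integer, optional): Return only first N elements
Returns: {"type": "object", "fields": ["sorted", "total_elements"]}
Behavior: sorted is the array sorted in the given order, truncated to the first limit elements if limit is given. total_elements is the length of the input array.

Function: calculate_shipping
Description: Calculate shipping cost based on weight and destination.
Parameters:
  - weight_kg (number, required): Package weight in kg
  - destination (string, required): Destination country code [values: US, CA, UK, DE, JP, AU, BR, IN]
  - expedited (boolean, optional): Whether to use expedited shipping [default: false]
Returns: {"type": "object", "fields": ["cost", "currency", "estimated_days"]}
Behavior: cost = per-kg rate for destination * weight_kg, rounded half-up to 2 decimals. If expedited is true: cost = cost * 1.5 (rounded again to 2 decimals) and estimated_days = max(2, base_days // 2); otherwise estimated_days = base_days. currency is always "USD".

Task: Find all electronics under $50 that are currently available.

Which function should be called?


The task needs a function whose description is: Search product catalog by category and price range.
search_products


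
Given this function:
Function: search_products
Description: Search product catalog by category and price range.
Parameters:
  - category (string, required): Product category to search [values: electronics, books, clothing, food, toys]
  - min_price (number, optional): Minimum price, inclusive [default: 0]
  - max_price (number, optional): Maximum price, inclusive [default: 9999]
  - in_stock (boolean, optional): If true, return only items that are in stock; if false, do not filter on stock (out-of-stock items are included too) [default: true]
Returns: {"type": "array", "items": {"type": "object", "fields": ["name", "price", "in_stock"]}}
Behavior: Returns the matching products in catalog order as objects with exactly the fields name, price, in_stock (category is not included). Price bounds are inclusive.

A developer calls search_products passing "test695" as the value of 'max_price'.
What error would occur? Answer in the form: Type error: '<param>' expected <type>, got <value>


Spec: 'max_price' is declared as number; "test695" is a string.
Type error: 'max_price' expected number, got "test695"


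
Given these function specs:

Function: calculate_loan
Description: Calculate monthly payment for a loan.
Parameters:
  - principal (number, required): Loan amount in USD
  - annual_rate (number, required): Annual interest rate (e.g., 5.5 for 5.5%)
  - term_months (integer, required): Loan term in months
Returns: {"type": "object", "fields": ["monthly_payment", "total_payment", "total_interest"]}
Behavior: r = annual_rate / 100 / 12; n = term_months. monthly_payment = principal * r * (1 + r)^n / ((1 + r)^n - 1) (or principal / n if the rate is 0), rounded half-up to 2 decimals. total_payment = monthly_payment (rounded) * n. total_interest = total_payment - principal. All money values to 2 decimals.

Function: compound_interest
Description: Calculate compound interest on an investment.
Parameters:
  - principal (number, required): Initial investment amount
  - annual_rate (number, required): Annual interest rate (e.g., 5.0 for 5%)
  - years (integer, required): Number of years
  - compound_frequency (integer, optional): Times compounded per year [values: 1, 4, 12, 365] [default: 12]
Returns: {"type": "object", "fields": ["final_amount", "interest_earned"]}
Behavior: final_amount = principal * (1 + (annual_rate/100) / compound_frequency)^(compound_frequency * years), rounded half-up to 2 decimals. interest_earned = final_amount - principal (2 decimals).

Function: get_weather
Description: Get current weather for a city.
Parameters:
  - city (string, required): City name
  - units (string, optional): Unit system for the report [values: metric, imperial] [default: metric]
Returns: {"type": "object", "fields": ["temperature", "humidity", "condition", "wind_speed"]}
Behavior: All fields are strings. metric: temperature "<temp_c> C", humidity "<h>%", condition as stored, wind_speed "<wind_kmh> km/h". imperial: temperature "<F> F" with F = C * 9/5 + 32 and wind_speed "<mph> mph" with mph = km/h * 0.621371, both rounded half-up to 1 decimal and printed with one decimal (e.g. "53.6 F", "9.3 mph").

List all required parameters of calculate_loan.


Parameters of calculate_loan and their required/optional flag:
  principal: required
  annual_rate: required
  term_months: required
annual_rate, principal, term_months


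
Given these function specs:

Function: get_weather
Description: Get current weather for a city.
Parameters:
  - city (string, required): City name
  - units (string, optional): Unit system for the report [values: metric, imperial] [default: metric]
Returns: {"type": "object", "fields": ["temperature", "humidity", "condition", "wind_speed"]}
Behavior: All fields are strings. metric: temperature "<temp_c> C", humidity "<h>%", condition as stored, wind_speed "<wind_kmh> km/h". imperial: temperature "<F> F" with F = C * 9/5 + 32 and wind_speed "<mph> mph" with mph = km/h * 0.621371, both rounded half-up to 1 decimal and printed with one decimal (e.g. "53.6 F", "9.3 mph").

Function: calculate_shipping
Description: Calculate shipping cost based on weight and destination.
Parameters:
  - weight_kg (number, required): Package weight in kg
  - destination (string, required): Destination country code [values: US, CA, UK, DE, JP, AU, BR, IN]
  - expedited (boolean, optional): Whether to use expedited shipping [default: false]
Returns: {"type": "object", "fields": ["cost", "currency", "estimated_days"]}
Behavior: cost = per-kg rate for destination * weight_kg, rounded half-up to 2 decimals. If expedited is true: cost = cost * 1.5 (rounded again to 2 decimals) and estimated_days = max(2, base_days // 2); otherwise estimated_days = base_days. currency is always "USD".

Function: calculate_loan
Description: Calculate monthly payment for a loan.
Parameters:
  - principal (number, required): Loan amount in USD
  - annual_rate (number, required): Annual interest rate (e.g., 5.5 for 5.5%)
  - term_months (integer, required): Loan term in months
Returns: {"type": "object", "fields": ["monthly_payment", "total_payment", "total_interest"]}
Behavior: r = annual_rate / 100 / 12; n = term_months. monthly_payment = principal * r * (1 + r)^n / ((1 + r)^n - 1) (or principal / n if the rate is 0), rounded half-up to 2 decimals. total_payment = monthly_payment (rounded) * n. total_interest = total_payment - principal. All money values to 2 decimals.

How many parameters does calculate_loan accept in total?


Parameters of calculate_loan: principal (required), annual_rate (required), term_months (required)
Total:
3


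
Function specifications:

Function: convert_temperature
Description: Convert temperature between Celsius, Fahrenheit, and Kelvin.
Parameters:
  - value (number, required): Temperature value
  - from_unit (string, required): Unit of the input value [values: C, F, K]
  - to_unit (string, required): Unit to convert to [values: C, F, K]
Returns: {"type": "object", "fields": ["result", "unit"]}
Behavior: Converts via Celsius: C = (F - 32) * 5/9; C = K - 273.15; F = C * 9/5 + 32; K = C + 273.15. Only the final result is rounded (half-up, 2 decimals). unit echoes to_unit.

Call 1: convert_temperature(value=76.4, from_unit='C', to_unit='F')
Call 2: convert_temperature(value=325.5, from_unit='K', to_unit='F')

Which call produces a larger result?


Call 1:
  Input already in C: 76.4
  To F: 76.4 * 9/5 + 32 = 169.52
  Round to 2 decimals: 169.52
  -> 169.52 F
Call 2:
  To C: 325.5 - 273.15 = 52.35
  To F: 52.35 * 9/5 + 32 = 126.23
  Round to 2 decimals: 126.23
  -> 126.23 F
Call 1 (169.52 F)


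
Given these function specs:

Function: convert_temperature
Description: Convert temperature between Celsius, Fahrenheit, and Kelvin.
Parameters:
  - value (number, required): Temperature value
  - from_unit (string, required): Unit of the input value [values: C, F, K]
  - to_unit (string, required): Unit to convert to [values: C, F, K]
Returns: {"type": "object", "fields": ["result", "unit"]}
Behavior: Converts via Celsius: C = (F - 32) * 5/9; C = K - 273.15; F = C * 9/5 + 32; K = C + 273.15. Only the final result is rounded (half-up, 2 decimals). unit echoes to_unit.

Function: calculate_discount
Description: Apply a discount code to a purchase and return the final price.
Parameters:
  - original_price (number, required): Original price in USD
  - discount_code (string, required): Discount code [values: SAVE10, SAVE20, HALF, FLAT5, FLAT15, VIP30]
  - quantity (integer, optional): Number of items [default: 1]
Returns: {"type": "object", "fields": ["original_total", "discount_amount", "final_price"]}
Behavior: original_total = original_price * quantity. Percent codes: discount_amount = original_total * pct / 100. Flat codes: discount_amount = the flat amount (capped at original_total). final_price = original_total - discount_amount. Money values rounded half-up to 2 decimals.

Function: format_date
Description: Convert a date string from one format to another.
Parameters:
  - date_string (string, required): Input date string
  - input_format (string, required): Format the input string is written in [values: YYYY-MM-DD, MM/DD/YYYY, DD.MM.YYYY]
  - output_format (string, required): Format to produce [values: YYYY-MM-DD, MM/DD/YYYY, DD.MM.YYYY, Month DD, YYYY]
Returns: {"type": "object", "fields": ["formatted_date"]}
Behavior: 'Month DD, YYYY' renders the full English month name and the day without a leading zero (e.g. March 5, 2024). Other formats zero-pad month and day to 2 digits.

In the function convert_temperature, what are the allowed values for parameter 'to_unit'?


The convert_temperature spec declares:
  - to_unit (string, required): Unit to convert to [values: C, F, K]
Allowed values:
C, F, K


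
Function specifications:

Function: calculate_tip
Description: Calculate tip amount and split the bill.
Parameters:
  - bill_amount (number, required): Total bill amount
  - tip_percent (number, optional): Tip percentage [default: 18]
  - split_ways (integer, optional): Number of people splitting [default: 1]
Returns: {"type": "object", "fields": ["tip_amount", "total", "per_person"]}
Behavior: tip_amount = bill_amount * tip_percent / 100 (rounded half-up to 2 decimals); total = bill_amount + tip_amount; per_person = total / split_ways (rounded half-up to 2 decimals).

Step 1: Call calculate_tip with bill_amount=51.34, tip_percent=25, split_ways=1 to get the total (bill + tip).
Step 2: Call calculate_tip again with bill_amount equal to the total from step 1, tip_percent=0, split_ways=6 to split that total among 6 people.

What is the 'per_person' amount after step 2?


Step 1: calculate_tip(bill_amount=51.34, tip_percent=25, split_ways=1)
  tip_amount = 51.34 * 25/100 = 12.835 -> 12.84
  total = 51.34 + 12.84 = 64.18
  per_person = 64.18 / 1 = 64.18 -> 64.18
  -> total = 64.18
Step 2: calculate_tip(bill_amount=64.18, tip_percent=0, split_ways=6)
  tip_amount = 64.18 * 0/100 = 0 -> 0.00
  total = 64.18 + 0.00 = 64.18
  per_person = 64.18 / 6 = 10.696667 -> 10.70
  -> per_person = 10.70
$10.70


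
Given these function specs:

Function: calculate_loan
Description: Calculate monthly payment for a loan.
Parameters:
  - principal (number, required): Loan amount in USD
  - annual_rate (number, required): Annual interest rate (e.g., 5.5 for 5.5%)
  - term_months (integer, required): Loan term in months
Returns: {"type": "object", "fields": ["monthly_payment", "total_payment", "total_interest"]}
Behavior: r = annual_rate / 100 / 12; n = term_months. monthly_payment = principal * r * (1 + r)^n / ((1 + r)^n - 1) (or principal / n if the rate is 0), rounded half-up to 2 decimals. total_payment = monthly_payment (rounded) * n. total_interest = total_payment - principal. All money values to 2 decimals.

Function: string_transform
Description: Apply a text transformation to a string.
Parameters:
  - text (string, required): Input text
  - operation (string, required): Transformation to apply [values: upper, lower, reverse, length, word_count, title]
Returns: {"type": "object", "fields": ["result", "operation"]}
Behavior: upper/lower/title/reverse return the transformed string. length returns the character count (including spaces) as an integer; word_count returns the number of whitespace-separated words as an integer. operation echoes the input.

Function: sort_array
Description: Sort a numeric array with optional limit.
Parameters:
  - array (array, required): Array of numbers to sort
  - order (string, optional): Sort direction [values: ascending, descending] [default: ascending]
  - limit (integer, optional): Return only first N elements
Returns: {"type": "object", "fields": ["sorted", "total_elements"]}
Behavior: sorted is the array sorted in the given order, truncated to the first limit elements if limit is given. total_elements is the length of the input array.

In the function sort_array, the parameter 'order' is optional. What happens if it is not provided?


The sort_array spec declares:
  - order (string, optional): Sort direction [values: ascending, descending] [default: ascending]
It defaults to ascending


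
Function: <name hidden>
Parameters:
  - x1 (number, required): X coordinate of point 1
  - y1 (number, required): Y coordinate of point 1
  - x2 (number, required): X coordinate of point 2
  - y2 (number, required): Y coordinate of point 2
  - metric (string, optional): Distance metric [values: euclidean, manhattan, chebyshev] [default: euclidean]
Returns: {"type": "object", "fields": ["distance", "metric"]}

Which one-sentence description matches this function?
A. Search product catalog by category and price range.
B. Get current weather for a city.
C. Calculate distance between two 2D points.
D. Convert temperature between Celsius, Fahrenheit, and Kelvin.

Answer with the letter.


Parameters x1, y1, x2, y2, metric and return ["distance", "metric"] fit: Calculate distance between two 2D points.
C


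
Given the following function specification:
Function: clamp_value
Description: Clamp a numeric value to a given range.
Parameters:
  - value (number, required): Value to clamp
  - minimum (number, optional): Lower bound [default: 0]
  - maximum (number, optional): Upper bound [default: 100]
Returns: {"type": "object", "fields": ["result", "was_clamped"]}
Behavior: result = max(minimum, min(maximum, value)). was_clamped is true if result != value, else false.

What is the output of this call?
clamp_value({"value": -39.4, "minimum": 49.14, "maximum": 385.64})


result = max(49.14, min(385.64, -39.4)) = max(49.14, -39.4) = 49.14
was_clamped = (49.14 != -39.4) = true
Output:
{"result": 49.14, "was_clamped": true}


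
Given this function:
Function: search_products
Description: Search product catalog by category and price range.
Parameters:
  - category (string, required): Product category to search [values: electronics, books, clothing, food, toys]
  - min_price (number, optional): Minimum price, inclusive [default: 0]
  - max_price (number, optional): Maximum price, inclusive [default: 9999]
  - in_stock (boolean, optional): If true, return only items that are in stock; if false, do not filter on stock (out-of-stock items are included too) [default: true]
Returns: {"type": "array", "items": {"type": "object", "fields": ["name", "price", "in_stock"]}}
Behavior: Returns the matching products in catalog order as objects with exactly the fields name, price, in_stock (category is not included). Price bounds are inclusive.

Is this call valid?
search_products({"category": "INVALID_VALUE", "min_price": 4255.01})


Checking parameter values...
Parameter 'category' has value 'INVALID_VALUE' not in allowed: electronics, books, clothing, food, toys
Invalid - 'category' must be one of electronics, books, clothing, food, toys


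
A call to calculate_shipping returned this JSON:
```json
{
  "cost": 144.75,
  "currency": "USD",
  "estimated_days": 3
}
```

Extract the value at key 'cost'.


144.75


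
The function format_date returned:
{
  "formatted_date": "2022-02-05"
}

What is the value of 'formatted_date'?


2022-02-05


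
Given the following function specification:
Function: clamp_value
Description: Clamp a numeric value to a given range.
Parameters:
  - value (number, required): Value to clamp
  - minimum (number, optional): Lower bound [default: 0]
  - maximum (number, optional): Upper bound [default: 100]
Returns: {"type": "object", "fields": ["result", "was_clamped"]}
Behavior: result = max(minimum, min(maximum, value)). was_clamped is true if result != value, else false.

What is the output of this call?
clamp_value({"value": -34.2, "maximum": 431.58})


Defaults applied: minimum=0
result = max(0, min(431.58, -34.2)) = max(0, -34.2) = 0
was_clamped = (0 != -34.2) = true
Output:
{"result": 0, "was_clamped": true}


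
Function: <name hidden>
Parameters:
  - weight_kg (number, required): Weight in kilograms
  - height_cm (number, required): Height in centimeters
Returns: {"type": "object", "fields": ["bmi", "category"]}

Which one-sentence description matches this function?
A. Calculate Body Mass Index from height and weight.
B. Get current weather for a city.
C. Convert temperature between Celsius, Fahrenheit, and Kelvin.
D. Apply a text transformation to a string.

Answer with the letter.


Parameters weight_kg, height_cm and return ["bmi", "category"] fit: Calculate Body Mass Index from height and weight.
A


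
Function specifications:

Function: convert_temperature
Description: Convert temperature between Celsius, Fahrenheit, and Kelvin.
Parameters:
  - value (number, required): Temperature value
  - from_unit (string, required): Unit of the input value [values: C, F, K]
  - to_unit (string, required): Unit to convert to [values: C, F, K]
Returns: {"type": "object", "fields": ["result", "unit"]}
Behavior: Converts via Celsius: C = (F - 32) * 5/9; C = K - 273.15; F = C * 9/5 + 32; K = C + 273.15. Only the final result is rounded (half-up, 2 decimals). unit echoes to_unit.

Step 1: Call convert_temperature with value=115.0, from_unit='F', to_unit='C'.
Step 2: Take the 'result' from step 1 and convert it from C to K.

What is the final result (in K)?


Step 1: convert_temperature(value=115.0, from_unit=F, to_unit=C)
  To C: (115 - 32) * 5/9 = 46.111111
  Target is C: 46.111111
  Round to 2 decimals: 46.11
  -> result = 46.11 C
Step 2: convert_temperature(value=46.11, from_unit=C, to_unit=K)
  Input already in C: 46.11
  To K: 46.11 + 273.15 = 319.26
  Round to 2 decimals: 319.26
  -> result = 319.26 K
319.26 K


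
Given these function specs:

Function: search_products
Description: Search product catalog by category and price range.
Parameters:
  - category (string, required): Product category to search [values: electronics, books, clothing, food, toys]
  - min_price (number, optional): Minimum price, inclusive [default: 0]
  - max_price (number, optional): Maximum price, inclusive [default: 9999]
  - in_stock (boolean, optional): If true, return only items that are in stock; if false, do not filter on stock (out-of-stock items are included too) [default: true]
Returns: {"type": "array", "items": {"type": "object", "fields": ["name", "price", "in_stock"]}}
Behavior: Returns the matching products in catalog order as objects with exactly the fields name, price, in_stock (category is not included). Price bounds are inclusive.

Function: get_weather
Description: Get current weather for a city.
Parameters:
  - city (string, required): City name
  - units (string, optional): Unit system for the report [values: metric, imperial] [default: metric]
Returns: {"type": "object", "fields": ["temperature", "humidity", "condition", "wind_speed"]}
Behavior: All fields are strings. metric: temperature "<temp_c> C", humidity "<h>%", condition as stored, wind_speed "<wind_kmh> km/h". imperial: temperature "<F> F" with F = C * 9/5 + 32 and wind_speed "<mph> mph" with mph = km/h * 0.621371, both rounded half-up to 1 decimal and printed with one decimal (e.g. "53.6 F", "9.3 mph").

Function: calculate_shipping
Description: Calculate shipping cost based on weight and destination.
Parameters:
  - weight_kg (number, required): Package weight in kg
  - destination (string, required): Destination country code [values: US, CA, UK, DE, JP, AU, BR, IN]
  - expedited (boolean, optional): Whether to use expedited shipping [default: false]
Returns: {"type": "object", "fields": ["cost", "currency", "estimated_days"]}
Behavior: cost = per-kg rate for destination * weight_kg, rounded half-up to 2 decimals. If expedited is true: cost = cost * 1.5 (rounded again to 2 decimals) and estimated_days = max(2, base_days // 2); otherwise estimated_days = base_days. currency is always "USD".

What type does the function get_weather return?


The get_weather spec declares Returns: {"type": "object", "fields": ["temperature", "humidity", "condition", "wind_speed"]}
Type:
object


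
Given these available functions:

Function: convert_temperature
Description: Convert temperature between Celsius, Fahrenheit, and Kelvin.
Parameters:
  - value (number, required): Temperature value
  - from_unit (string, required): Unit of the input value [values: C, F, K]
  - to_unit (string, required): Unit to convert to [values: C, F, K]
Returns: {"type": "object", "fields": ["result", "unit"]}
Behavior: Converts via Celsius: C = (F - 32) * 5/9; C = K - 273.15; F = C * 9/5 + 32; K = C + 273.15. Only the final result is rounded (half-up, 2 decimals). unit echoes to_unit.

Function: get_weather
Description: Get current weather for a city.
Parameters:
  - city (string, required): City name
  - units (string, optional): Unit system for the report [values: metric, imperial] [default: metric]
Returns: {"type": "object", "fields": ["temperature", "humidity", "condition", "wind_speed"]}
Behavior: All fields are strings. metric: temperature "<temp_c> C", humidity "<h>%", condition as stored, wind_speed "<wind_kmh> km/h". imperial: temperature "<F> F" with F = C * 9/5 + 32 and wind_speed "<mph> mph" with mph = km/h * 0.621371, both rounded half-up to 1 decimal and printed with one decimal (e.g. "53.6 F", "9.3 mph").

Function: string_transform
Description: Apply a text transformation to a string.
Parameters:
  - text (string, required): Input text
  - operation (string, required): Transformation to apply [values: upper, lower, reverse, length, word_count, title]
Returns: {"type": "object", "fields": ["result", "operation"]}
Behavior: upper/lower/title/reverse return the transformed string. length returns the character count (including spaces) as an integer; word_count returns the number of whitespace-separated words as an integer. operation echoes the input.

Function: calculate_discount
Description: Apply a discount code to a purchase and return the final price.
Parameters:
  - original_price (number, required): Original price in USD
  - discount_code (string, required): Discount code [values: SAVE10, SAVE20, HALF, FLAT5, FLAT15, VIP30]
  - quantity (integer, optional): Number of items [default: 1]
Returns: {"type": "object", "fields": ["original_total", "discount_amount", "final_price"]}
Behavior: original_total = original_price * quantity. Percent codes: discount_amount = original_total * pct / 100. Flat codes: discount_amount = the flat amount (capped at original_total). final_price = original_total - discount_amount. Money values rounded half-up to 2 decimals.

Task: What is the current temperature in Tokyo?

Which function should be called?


The task needs a function whose description is: Get current weather for a city.
get_weather


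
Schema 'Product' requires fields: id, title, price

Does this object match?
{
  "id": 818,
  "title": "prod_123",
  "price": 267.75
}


Checking required fields... All present.
Valid - all required fields present


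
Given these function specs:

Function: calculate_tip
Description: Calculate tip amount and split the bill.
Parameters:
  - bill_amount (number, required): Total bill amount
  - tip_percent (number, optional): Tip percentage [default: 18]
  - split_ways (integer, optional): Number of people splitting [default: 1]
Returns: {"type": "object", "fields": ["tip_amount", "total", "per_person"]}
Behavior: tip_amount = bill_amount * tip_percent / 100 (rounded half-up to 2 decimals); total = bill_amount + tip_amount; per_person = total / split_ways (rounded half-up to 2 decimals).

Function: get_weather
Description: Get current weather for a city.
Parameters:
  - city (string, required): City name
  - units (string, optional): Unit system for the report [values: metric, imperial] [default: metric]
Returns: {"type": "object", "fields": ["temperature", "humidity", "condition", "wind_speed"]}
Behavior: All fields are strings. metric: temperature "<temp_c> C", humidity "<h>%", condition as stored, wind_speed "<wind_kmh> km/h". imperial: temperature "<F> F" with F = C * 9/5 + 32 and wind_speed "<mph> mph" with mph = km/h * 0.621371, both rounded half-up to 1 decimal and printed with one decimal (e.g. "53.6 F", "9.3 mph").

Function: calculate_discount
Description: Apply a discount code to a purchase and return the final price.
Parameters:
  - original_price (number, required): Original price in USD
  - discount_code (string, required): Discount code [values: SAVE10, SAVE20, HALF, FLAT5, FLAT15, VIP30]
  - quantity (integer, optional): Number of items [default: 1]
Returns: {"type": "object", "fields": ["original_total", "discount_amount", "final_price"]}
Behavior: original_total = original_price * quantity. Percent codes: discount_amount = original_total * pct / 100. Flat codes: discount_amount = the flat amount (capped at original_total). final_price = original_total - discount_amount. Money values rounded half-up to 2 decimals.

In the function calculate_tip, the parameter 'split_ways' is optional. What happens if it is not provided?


The calculate_tip spec declares:
  - split_ways (integer, optional): Number of people splitting [default: 1]
It defaults to 1
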